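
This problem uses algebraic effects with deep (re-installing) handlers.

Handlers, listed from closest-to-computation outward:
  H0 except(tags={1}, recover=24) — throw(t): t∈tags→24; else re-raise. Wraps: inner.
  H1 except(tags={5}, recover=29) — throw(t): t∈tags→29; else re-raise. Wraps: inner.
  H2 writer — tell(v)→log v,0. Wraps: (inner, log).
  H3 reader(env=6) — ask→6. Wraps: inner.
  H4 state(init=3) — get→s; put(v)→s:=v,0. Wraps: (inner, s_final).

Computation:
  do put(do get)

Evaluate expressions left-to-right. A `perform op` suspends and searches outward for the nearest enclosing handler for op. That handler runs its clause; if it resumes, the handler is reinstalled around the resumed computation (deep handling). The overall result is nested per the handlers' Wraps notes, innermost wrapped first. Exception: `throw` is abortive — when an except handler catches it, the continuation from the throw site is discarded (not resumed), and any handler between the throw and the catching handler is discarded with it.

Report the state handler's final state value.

Answer: 3

Step-by-step:
get @ H4 ⇒ 3
put(3) @ H4 ⇒ s:=3
H0 returns 0
H1 returns 0
H2 returns (0, ())
H3 returns (0, ())
H4 returns ((0, ()), 3)
= ((0, ()), 3)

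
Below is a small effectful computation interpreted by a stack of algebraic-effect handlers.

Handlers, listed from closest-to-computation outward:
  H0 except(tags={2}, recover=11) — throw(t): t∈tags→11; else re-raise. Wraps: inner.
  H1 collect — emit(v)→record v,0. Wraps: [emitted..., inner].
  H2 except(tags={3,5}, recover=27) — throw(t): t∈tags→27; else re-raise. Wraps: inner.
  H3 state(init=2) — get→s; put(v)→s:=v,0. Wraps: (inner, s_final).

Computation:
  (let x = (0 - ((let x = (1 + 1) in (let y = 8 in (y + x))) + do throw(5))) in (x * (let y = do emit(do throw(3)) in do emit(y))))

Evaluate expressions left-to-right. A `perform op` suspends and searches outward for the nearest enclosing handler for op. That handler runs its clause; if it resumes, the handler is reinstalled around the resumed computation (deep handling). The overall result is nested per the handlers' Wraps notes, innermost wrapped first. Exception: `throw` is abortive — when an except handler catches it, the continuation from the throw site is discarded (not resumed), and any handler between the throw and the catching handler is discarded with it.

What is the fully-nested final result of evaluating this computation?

Answer: (27, 2)

Evaluation trace:
throw(5) @ H0 re-raised
throw(5) @ H2 caught ⇒ 27
H3 returns (27, 2)
= (27, 2)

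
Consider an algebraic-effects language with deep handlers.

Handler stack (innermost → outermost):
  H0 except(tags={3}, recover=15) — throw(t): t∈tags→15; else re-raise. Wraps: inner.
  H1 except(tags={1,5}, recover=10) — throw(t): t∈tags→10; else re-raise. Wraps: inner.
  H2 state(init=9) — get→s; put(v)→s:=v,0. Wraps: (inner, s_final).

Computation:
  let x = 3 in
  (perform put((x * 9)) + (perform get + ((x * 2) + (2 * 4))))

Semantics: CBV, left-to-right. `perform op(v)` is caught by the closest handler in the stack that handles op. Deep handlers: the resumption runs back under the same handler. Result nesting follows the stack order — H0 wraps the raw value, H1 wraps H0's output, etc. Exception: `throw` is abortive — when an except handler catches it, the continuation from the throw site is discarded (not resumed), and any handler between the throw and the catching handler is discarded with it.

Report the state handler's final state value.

Step-by-step:
put(27) @ H2 ⇒ s:=27
get @ H2 ⇒ 27
H0 returns 41
H1 returns 41
H2 returns (41, 27)
= (41, 27)

Answer: 27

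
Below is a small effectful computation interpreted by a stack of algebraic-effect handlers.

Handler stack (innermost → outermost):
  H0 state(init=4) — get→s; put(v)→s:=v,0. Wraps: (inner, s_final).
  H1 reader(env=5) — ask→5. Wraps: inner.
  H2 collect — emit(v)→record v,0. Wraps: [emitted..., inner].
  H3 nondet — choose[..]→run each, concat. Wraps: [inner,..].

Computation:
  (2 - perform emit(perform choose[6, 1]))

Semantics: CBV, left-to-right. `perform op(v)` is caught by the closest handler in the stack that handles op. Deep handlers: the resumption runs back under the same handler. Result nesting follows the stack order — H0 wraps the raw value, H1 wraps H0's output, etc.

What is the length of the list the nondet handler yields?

Step-by-step:
choose[6, 1] @ H3
  branch[0] choose=6:
    emit(6) @ H2 ⇒ out+=6
    H0 returns (2, 4)
    H1 returns (2, 4)
    H2 returns [6, (2, 4)]
    H3 returns [[6, (2, 4)]]
  branch[1] choose=1:
    emit(1) @ H2 ⇒ out+=1
    H0 returns (2, 4)
    H1 returns (2, 4)
    H2 returns [1, (2, 4)]
    H3 returns [[1, (2, 4)]]
= [[6, (2, 4)], [1, (2, 4)]]

Answer: 2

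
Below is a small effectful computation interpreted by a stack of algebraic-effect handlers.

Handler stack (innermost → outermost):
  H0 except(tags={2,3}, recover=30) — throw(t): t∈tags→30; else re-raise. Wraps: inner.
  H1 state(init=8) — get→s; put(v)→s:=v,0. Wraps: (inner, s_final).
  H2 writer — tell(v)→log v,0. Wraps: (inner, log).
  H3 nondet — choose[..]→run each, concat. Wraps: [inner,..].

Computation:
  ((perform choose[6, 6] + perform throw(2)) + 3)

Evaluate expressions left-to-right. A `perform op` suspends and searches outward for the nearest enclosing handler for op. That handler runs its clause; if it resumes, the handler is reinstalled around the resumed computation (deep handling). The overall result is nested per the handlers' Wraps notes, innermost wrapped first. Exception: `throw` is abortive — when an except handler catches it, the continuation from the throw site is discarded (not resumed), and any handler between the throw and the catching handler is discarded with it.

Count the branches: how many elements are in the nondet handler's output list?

Answer: 2

Step-by-step:
choose[6, 6] @ H3
  branch[0] choose=6:
    throw(2) @ H0 caught ⇒ 30
    H1 returns (30, 8)
    H2 returns ((30, 8), ())
    H3 returns [((30, 8), ())]
  branch[1] choose=6:
    throw(2) @ H0 caught ⇒ 30
    H1 returns (30, 8)
    H2 returns ((30, 8), ())
    H3 returns [((30, 8), ())]
= [((30, 8), ()), ((30, 8), ())]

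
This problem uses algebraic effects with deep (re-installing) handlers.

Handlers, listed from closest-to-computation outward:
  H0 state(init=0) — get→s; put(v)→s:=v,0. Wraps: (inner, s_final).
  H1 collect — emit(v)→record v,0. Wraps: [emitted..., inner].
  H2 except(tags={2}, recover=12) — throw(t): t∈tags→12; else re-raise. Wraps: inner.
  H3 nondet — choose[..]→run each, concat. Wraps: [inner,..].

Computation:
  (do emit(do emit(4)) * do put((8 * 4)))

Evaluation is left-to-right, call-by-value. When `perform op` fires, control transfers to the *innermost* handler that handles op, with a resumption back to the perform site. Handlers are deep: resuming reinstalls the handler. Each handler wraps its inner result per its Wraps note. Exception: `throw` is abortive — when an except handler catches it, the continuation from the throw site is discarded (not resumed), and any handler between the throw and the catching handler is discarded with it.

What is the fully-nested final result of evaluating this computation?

Working:
emit(4) @ H1 ⇒ out+=4
emit(0) @ H1 ⇒ out+=0
put(32) @ H0 ⇒ s:=32
H0 returns (0, 32)
H1 returns [4, 0, (0, 32)]
H2 returns [4, 0, (0, 32)]
H3 returns [[4, 0, (0, 32)]]
= [[4, 0, (0, 32)]]

Answer: [[4, 0, (0, 32)]]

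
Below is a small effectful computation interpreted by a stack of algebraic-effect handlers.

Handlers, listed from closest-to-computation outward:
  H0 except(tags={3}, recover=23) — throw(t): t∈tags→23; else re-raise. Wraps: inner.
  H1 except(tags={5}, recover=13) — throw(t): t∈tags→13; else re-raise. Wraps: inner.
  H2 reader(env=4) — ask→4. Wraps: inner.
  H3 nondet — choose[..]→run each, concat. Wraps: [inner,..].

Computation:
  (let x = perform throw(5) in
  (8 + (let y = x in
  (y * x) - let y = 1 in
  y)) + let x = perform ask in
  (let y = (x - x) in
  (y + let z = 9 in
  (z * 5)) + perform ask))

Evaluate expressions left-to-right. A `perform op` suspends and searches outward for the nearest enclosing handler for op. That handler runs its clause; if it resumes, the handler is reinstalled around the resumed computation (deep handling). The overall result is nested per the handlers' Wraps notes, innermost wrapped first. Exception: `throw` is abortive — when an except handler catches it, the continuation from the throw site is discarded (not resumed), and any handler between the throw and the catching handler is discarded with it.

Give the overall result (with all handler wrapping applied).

Step-by-step:
throw(5) @ H0 re-raised
throw(5) @ H1 caught ⇒ 13
H2 returns 13
H3 returns [13]
= [13]

Answer: [13]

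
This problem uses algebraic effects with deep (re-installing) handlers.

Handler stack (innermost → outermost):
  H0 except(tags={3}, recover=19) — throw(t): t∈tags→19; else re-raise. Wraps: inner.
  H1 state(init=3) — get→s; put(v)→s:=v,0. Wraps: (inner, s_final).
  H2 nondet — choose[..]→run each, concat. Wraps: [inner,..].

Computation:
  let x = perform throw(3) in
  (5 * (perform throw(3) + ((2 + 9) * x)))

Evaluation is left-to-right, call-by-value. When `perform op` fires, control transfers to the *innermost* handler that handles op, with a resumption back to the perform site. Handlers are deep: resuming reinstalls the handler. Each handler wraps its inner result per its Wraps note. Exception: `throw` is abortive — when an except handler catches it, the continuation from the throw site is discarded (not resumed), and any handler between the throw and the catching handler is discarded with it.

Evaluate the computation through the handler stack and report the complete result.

Step-by-step:
throw(3) @ H0 caught ⇒ 19
H1 returns (19, 3)
H2 returns [(19, 3)]
= [(19, 3)]

Answer: [(19, 3)]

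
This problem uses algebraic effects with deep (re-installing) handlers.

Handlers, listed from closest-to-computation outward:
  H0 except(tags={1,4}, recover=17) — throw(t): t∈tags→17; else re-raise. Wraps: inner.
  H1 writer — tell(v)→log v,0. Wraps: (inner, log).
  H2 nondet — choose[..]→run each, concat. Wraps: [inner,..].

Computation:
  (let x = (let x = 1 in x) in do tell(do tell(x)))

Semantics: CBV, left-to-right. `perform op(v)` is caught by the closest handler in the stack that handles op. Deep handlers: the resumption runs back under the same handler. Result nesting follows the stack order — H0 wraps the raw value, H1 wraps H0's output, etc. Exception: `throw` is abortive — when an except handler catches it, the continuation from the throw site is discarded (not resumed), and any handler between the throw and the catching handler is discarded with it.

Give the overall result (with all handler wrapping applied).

Answer: [(0, (1, 0))]

Step-by-step:
tell(1) @ H1 ⇒ log+=1
tell(0) @ H1 ⇒ log+=0
H0 returns 0
H1 returns (0, (1, 0))
H2 returns [(0, (1, 0))]
= [(0, (1, 0))]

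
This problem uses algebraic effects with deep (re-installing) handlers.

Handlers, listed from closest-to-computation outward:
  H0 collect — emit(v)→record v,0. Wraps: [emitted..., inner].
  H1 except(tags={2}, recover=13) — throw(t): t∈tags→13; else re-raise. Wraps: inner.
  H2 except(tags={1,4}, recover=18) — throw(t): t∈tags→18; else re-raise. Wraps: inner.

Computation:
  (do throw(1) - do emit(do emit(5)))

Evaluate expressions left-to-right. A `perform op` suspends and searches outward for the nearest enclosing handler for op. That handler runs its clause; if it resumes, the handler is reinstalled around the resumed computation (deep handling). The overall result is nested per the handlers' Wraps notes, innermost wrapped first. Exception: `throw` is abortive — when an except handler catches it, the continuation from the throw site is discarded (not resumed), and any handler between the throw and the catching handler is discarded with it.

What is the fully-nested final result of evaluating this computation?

Answer: 18

Working:
throw(1) @ H1 re-raised
throw(1) @ H2 caught ⇒ 18
= 18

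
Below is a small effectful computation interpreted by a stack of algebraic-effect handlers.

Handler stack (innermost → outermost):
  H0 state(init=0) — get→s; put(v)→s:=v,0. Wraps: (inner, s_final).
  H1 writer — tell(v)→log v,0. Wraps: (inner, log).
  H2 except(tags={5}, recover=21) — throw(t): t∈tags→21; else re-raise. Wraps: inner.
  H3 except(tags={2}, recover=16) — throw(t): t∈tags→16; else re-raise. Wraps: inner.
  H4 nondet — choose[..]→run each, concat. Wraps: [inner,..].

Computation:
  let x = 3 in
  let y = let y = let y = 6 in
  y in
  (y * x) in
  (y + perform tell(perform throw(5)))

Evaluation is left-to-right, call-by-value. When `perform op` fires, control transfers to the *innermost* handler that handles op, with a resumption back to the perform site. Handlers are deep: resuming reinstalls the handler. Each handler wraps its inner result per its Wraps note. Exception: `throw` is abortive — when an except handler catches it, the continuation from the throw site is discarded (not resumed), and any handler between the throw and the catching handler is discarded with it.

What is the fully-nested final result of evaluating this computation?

Answer: [21]

Working:
throw(5) @ H2 caught ⇒ 21
H3 returns 21
H4 returns [21]
= [21]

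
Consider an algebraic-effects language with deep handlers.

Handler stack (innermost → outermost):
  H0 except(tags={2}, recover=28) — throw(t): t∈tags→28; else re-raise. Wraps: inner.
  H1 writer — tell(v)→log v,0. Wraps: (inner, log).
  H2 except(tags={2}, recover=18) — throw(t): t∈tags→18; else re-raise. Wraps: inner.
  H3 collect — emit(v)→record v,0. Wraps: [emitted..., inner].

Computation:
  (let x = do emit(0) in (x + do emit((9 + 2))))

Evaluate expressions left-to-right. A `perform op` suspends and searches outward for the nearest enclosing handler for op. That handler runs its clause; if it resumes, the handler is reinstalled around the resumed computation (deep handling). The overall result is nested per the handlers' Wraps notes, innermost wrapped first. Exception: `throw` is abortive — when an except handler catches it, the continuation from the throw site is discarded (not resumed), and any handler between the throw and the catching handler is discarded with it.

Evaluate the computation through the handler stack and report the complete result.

Answer: [0, 11, (0, ())]

Working:
emit(0) @ H3 ⇒ out+=0
emit(11) @ H3 ⇒ out+=11
H0 returns 0
H1 returns (0, ())
H2 returns (0, ())
H3 returns [0, 11, (0, ())]
= [0, 11, (0, ())]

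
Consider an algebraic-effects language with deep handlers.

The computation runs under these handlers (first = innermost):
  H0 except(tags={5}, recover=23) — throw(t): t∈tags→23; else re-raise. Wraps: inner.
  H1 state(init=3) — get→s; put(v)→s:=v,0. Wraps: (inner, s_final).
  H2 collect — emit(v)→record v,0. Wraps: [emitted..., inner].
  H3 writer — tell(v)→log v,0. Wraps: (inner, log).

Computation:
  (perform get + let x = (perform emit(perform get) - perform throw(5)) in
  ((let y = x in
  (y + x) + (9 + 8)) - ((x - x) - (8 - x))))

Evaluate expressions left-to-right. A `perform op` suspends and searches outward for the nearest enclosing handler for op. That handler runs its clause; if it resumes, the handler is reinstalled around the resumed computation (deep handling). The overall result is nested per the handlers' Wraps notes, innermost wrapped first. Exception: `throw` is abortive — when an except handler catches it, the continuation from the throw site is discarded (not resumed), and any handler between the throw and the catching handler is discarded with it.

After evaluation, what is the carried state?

Working:
get @ H1 ⇒ 3
get @ H1 ⇒ 3
emit(3) @ H2 ⇒ out+=3
throw(5) @ H0 caught ⇒ 23
H1 returns (23, 3)
H2 returns [3, (23, 3)]
H3 returns ([3, (23, 3)], ())
= ([3, (23, 3)], ())

Answer: 3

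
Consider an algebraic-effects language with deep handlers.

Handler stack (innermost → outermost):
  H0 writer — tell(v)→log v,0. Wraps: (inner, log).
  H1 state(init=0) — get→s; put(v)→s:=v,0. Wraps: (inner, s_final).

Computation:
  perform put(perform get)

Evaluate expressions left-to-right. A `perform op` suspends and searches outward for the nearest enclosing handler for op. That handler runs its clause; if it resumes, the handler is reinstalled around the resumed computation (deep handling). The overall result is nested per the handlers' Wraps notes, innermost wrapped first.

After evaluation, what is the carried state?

Step-by-step:
get @ H1 ⇒ 0
put(0) @ H1 ⇒ s:=0
H0 returns (0, ())
H1 returns ((0, ()), 0)
= ((0, ()), 0)

Answer: 0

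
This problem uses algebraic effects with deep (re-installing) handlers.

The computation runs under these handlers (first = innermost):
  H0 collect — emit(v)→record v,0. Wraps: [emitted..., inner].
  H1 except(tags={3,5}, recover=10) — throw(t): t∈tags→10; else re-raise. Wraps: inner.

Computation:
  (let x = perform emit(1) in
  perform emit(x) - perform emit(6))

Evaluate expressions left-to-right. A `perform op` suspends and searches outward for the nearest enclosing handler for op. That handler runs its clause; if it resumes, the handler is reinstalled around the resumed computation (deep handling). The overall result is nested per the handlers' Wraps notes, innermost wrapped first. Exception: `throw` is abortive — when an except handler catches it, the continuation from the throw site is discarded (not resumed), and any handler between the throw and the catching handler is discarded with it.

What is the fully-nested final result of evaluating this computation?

Answer: [1, 0, 6, 0]

Evaluation trace:
emit(1) @ H0 ⇒ out+=1
emit(0) @ H0 ⇒ out+=0
emit(6) @ H0 ⇒ out+=6
H0 returns [1, 0, 6, 0]
H1 returns [1, 0, 6, 0]
= [1, 0, 6, 0]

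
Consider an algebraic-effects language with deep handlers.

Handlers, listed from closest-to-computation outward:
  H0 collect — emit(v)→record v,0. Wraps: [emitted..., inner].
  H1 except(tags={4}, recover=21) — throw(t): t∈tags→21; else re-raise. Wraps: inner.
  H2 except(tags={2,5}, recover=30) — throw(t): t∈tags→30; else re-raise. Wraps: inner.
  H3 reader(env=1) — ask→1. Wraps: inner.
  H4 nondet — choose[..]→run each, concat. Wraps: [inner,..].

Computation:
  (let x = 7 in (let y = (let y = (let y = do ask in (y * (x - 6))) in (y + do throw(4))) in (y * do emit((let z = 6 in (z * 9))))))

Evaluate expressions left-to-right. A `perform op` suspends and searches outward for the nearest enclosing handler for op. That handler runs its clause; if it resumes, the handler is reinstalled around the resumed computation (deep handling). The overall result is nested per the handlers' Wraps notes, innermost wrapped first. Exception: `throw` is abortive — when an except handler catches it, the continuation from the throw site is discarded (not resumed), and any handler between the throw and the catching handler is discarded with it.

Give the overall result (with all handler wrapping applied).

Working:
ask @ H3 ⇒ 1
throw(4) @ H1 caught ⇒ 21
H2 returns 21
H3 returns 21
H4 returns [21]
= [21]

Answer: [21]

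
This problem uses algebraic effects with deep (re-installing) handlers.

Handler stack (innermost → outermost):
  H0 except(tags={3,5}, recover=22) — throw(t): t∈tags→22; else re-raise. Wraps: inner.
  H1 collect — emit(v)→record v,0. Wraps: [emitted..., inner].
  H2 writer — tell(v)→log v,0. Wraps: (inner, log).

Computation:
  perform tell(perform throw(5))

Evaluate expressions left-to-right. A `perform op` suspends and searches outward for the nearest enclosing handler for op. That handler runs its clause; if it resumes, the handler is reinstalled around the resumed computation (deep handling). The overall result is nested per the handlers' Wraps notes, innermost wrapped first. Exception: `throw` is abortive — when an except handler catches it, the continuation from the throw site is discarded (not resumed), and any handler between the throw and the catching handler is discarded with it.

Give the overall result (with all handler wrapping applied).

Answer: ([22], ())

Working:
throw(5) @ H0 caught ⇒ 22
H1 returns [22]
H2 returns ([22], ())
= ([22], ())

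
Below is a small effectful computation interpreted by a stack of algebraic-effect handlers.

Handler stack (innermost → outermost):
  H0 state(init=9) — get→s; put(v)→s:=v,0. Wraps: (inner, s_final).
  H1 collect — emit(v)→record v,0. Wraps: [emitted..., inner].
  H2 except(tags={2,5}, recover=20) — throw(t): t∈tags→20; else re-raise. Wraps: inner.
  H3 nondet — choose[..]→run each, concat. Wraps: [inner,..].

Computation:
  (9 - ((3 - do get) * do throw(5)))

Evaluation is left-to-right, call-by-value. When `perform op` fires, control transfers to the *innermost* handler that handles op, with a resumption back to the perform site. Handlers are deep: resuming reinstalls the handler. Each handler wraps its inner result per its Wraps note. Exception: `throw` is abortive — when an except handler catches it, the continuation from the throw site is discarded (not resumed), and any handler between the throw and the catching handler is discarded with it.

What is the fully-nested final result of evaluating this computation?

Evaluation trace:
get @ H0 ⇒ 9
throw(5) @ H2 caught ⇒ 20
H3 returns [20]
= [20]

Answer: [20]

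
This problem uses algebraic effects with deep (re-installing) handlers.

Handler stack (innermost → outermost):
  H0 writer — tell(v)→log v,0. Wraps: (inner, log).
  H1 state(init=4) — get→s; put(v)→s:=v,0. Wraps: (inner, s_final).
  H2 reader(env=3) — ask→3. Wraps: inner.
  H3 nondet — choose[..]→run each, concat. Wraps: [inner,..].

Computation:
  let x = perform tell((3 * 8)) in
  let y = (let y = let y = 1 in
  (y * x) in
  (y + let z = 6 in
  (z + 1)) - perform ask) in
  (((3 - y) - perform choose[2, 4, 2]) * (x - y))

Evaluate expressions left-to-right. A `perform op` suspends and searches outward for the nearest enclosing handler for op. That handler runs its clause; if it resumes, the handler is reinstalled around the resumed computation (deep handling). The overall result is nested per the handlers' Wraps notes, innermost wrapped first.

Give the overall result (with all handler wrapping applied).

Answer: [((12, (24)), 4), ((20, (24)), 4), ((12, (24)), 4)]

Step-by-step:
tell(24) @ H0 ⇒ log+=24
ask @ H2 ⇒ 3
choose[2, 4, 2] @ H3
  branch[0] choose=2:
    H0 returns (12, (24))
    H1 returns ((12, (24)), 4)
    H2 returns ((12, (24)), 4)
    H3 returns [((12, (24)), 4)]
  branch[1] choose=4:
    H0 returns (20, (24))
    H1 returns ((20, (24)), 4)
    H2 returns ((20, (24)), 4)
    H3 returns [((20, (24)), 4)]
  branch[2] choose=2:
    H0 returns (12, (24))
    H1 returns ((12, (24)), 4)
    H2 returns ((12, (24)), 4)
    H3 returns [((12, (24)), 4)]
= [((12, (24)), 4), ((20, (24)), 4), ((12, (24)), 4)]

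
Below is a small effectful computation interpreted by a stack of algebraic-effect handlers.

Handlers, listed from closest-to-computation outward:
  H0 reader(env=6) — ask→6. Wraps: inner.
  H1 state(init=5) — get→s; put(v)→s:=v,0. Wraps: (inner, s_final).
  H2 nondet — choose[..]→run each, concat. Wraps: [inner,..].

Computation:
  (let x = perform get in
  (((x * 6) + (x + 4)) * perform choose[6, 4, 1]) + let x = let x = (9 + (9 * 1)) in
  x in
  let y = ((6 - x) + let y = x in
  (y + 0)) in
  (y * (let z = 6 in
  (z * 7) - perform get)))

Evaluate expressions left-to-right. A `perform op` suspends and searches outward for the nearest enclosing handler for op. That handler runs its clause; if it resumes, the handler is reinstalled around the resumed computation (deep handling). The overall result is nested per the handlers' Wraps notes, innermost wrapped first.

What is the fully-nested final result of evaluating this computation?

Evaluation trace:
get @ H1 ⇒ 5
choose[6, 4, 1] @ H2
  branch[0] choose=6:
    get @ H1 ⇒ 5
    H0 returns 456
    H1 returns (456, 5)
    H2 returns [(456, 5)]
  branch[1] choose=4:
    get @ H1 ⇒ 5
    H0 returns 378
    H1 returns (378, 5)
    H2 returns [(378, 5)]
  branch[2] choose=1:
    get @ H1 ⇒ 5
    H0 returns 261
    H1 returns (261, 5)
    H2 returns [(261, 5)]
= [(456, 5), (378, 5), (261, 5)]

Answer: [(456, 5), (378, 5), (261, 5)]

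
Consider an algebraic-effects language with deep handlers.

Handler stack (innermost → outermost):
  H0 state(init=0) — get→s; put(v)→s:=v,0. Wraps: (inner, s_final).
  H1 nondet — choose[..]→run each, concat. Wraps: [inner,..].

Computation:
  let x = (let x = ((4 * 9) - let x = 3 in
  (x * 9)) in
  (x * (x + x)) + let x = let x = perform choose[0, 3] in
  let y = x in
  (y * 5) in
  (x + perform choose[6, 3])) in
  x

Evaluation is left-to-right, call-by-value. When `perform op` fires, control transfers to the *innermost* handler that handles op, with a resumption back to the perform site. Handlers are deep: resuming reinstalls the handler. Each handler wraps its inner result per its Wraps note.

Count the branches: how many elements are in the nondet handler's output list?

Working:
choose[0, 3] @ H1
  branch[0] choose=0:
    choose[6, 3] @ H1
      branch[0] choose=6:
        H0 returns (168, 0)
        H1 returns [(168, 0)]
      branch[1] choose=3:
        H0 returns (165, 0)
        H1 returns [(165, 0)]
  branch[1] choose=3:
    choose[6, 3] @ H1
      branch[0] choose=6:
        H0 returns (183, 0)
        H1 returns [(183, 0)]
      branch[1] choose=3:
        H0 returns (180, 0)
        H1 returns [(180, 0)]
= [(168, 0), (165, 0), (183, 0), (180, 0)]

Answer: 4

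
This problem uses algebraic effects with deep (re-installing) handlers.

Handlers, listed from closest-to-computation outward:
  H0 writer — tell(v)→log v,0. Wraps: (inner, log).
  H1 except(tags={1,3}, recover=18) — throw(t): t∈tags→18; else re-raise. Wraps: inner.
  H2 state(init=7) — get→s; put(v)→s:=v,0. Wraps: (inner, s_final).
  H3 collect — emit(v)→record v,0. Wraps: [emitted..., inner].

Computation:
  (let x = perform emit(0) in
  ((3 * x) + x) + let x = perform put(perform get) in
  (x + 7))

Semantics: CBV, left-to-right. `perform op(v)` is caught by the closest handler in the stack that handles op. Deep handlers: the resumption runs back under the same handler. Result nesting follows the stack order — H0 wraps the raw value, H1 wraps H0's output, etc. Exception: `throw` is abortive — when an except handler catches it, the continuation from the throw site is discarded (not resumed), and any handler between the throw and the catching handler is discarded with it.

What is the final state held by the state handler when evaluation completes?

Answer: 7

Step-by-step:
emit(0) @ H3 ⇒ out+=0
get @ H2 ⇒ 7
put(7) @ H2 ⇒ s:=7
H0 returns (7, ())
H1 returns (7, ())
H2 returns ((7, ()), 7)
H3 returns [0, ((7, ()), 7)]
= [0, ((7, ()), 7)]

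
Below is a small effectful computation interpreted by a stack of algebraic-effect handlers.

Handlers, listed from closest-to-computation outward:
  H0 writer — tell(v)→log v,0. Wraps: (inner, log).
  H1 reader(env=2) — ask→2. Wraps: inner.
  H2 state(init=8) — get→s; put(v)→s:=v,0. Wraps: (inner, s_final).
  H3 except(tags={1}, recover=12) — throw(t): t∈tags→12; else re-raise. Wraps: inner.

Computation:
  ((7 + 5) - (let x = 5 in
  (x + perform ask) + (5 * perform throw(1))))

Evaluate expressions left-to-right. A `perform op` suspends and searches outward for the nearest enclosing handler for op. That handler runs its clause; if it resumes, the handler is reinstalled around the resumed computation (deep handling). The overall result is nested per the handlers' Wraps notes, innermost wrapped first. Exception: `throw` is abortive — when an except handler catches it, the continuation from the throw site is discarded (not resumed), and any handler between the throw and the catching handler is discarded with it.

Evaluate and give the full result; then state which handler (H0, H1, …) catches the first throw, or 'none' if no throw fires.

Working:
ask @ H1 ⇒ 2
throw(1) @ H3 caught ⇒ 12
= 12

Answer: 12 ; first throw caught by: H3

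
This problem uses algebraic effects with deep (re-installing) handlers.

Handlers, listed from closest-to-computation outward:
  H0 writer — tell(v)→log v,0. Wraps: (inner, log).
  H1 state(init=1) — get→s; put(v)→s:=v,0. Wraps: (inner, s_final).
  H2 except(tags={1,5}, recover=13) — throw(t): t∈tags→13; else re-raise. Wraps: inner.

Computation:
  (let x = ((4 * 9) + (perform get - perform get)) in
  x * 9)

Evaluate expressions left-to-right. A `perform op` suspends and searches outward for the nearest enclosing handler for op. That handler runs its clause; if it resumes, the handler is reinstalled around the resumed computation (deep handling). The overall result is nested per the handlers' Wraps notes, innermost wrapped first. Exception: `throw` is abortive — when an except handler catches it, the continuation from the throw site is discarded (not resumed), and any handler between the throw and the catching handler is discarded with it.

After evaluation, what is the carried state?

Answer: 1

Evaluation trace:
get @ H1 ⇒ 1
get @ H1 ⇒ 1
H0 returns (324, ())
H1 returns ((324, ()), 1)
H2 returns ((324, ()), 1)
= ((324, ()), 1)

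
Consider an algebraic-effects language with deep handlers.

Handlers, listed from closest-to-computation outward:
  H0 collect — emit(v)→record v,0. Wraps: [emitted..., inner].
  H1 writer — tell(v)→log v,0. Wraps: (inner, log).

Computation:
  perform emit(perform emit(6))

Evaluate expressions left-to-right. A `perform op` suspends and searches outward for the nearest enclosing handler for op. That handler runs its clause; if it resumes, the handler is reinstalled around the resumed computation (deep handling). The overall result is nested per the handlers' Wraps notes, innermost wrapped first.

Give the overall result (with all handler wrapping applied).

Step-by-step:
emit(6) @ H0 ⇒ out+=6
emit(0) @ H0 ⇒ out+=0
H0 returns [6, 0, 0]
H1 returns ([6, 0, 0], ())
= ([6, 0, 0], ())

Answer: ([6, 0, 0], ())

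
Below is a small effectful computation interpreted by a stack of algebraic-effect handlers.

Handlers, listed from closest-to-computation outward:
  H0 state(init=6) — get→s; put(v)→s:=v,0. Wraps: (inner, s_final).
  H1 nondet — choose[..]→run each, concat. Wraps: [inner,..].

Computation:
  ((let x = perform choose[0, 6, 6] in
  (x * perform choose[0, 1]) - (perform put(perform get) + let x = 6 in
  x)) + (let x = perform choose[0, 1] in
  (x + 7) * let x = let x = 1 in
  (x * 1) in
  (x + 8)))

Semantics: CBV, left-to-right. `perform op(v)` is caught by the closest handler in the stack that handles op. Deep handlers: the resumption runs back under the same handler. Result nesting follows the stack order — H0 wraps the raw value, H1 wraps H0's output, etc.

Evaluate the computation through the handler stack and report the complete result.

Answer: [(57, 6), (66, 6), (57, 6), (66, 6), (57, 6), (66, 6), (63, 6), (72, 6), (57, 6), (66, 6), (63, 6), (72, 6)]

Step-by-step:
choose[0, 6, 6] @ H1
  branch[0] choose=0:
    choose[0, 1] @ H1
      branch[0] choose=0:
        get @ H0 ⇒ 6
        put(6) @ H0 ⇒ s:=6
        choose[0, 1] @ H1
          branch[0] choose=0:
            H0 returns (57, 6)
            H1 returns [(57, 6)]
          branch[1] choose=1:
            H0 returns (66, 6)
            H1 returns [(66, 6)]
      branch[1] choose=1:
        get @ H0 ⇒ 6
        put(6) @ H0 ⇒ s:=6
        choose[0, 1] @ H1
          branch[0] choose=0:
            H0 returns (57, 6)
            H1 returns [(57, 6)]
          branch[1] choose=1:
            H0 returns (66, 6)
            H1 returns [(66, 6)]
  branch[1] choose=6:
    choose[0, 1] @ H1
      branch[0] choose=0:
        get @ H0 ⇒ 6
        put(6) @ H0 ⇒ s:=6
        choose[0, 1] @ H1
          branch[0] choose=0:
            H0 returns (57, 6)
            H1 returns [(57, 6)]
          branch[1] choose=1:
            H0 returns (66, 6)
            H1 returns [(66, 6)]
      branch[1] choose=1:
        get @ H0 ⇒ 6
        put(6) @ H0 ⇒ s:=6
        choose[0, 1] @ H1
          branch[0] choose=0:
            H0 returns (63, 6)
            H1 returns [(63, 6)]
          branch[1] choose=1:
            H0 returns (72, 6)
            H1 returns [(72, 6)]
  branch[2] choose=6:
    choose[0, 1] @ H1
      branch[0] choose=0:
        get @ H0 ⇒ 6
        put(6) @ H0 ⇒ s:=6
        choose[0, 1] @ H1
          branch[0] choose=0:
            H0 returns (57, 6)
            H1 returns [(57, 6)]
          branch[1] choose=1:
            H0 returns (66, 6)
            H1 returns [(66, 6)]
      branch[1] choose=1:
        get @ H0 ⇒ 6
        put(6) @ H0 ⇒ s:=6
        choose[0, 1] @ H1
          branch[0] choose=0:
            H0 returns (63, 6)
            H1 returns [(63, 6)]
          branch[1] choose=1:
            H0 returns (72, 6)
            H1 returns [(72, 6)]
= [(57, 6), (66, 6), (57, 6), (66, 6), (57, 6), (66, 6), (63, 6), (72, 6), (57, 6), (66, 6), (63, 6), (72, 6)]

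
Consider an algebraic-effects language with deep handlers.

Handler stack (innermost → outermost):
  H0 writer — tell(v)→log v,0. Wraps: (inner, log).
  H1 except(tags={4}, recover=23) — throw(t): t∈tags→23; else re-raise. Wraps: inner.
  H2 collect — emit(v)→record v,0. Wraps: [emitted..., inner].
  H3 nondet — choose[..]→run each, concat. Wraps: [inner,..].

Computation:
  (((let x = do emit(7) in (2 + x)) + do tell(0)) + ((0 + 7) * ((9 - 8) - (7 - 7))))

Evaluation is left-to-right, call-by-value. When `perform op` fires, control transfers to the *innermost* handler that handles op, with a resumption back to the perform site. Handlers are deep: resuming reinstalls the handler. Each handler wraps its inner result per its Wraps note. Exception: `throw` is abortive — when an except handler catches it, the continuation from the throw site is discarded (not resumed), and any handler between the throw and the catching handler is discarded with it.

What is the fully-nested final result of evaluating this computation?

Answer: [[7, (9, (0))]]

Evaluation trace:
emit(7) @ H2 ⇒ out+=7
tell(0) @ H0 ⇒ log+=0
H0 returns (9, (0))
H1 returns (9, (0))
H2 returns [7, (9, (0))]
H3 returns [[7, (9, (0))]]
= [[7, (9, (0))]]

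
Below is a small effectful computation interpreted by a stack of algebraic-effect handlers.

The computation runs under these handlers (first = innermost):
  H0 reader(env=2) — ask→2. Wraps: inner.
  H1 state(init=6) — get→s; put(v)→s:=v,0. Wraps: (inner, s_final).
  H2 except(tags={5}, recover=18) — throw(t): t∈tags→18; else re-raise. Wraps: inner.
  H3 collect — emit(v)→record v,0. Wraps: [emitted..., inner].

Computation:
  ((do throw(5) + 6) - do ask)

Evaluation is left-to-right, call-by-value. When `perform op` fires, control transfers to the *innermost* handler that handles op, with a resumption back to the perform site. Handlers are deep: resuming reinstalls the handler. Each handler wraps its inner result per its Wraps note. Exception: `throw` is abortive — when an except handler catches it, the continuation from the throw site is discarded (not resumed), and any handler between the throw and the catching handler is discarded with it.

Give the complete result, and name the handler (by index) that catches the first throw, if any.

Answer: [18] ; first throw caught by: H2

Evaluation trace:
throw(5) @ H2 caught ⇒ 18
H3 returns [18]
= [18]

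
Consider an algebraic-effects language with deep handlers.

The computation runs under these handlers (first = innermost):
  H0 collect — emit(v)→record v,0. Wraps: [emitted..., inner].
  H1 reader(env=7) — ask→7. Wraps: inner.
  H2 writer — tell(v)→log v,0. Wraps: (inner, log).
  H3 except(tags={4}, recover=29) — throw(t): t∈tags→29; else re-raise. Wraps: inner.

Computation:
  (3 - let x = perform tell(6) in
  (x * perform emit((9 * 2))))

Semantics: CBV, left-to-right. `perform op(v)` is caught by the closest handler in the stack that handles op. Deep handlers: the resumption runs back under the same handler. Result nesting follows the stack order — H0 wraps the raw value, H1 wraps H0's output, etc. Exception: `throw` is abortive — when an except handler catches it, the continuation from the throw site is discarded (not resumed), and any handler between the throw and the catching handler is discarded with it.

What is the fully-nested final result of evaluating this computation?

Answer: ([18, 3], (6))

Evaluation trace:
tell(6) @ H2 ⇒ log+=6
emit(18) @ H0 ⇒ out+=18
H0 returns [18, 3]
H1 returns [18, 3]
H2 returns ([18, 3], (6))
H3 returns ([18, 3], (6))
= ([18, 3], (6))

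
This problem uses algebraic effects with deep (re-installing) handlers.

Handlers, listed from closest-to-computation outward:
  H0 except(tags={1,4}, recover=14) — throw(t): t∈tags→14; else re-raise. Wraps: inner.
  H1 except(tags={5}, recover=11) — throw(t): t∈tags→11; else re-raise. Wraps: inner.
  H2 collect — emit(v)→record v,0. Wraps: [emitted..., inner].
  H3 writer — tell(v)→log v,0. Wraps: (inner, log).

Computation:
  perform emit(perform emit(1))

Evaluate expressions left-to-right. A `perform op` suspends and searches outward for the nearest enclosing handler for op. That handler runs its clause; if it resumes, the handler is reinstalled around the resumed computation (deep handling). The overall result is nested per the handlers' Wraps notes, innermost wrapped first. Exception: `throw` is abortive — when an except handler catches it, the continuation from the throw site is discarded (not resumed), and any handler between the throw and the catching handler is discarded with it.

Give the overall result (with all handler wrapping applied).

Step-by-step:
emit(1) @ H2 ⇒ out+=1
emit(0) @ H2 ⇒ out+=0
H0 returns 0
H1 returns 0
H2 returns [1, 0, 0]
H3 returns ([1, 0, 0], ())
= ([1, 0, 0], ())

Answer: ([1, 0, 0], ())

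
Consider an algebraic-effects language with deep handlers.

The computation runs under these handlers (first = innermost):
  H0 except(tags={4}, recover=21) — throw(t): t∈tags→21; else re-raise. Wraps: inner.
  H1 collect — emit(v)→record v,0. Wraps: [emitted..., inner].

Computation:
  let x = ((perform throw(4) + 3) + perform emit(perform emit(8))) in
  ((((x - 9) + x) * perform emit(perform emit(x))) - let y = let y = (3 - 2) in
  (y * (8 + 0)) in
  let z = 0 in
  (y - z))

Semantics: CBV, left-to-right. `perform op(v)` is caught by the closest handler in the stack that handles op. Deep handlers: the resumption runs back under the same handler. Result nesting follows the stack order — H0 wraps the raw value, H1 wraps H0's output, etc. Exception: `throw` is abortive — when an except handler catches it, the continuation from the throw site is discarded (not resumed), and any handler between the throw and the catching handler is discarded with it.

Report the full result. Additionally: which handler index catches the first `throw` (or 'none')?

Working:
throw(4) @ H0 caught ⇒ 21
H1 returns [21]
= [21]

Answer: [21] ; first throw caught by: H0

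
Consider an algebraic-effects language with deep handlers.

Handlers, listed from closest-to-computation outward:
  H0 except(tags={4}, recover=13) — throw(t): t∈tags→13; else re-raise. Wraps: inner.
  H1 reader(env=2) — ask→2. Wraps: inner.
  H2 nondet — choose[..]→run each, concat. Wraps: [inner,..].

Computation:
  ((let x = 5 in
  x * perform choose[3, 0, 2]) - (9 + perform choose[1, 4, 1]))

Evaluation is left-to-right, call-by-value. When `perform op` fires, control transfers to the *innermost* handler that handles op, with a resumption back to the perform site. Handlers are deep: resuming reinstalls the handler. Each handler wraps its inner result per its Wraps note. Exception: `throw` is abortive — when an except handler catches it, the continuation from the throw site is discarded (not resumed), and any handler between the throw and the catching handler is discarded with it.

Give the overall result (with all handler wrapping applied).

Answer: [5, 2, 5, -10, -13, -10, 0, -3, 0]

Step-by-step:
choose[3, 0, 2] @ H2
  branch[0] choose=3:
    choose[1, 4, 1] @ H2
      branch[0] choose=1:
        H0 returns 5
        H1 returns 5
        H2 returns [5]
      branch[1] choose=4:
        H0 returns 2
        H1 returns 2
        H2 returns [2]
      branch[2] choose=1:
        H0 returns 5
        H1 returns 5
        H2 returns [5]
  branch[1] choose=0:
    choose[1, 4, 1] @ H2
      branch[0] choose=1:
        H0 returns -10
        H1 returns -10
        H2 returns [-10]
      branch[1] choose=4:
        H0 returns -13
        H1 returns -13
        H2 returns [-13]
      branch[2] choose=1:
        H0 returns -10
        H1 returns -10
        H2 returns [-10]
  branch[2] choose=2:
    choose[1, 4, 1] @ H2
      branch[0] choose=1:
        H0 returns 0
        H1 returns 0
        H2 returns [0]
      branch[1] choose=4:
        H0 returns -3
        H1 returns -3
        H2 returns [-3]
      branch[2] choose=1:
        H0 returns 0
        H1 returns 0
        H2 returns [0]
= [5, 2, 5, -10, -13, -10, 0, -3, 0]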